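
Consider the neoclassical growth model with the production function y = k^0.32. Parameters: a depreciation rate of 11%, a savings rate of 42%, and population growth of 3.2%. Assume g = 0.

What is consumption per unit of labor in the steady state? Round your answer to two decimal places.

At the steady state, Δk = 0, so s·k^α = (n + δ)·k.
Rearranging, k^(1−α) = s / (n + δ).
k^0.68 = 0.42 / (0.032 + 0.110) = 0.42 / 0.142 = 2.9577
k* = 2.9577^(1/0.68) ≈ 4.9270
y* = (k*)^α = 4.9270^0.32 ≈ 1.6658
c* = (1 − s)·y* = (1 − 0.42) × 1.6658 ≈ 0.9662

c* = 0.97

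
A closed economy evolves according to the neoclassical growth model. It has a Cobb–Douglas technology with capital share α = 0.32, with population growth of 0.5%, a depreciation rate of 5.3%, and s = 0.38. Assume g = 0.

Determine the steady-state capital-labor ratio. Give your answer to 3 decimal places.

k* ≈ 15.868

At the steady state, Δk = 0, so s·k^α = (n + δ)·k.
Dividing both sides by k: k^(1−α) = s / (n + δ).
k^0.68 = 0.38 / (0.005 + 0.053) = 0.38 / 0.058 = 6.5517
k* = 6.5517^(1/0.68) ≈ 15.8679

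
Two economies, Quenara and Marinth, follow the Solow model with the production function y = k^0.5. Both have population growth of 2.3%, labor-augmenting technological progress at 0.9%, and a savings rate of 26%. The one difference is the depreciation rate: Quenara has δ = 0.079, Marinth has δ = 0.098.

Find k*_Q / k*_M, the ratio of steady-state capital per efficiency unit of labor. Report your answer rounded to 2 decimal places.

Steady-state k* = [s/(n + g + δ)]^(1/(1−α)), so the ratio is [ (s_Q/(n + g + δ)_Q) / (s_M/(n + g + δ)_M) ]^2.
s_Q/(n + g + δ)_Q = 0.26/0.111 = 2.3423; s_M/(n + g + δ)_M = 0.26/0.130 = 2.0000.
Ratio = (2.3423/2.0000)^2 = 1.1712^2 ≈ 1.3717

ratio ≈ 1.37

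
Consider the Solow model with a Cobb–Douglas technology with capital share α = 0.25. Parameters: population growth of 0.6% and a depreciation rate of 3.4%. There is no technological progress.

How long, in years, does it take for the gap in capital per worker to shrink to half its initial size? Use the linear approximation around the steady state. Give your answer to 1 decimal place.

Near the steady state the convergence rate is λ = (1 − α)(n + δ).
λ = (1 − 0.25) × 0.040 = 0.75 × 0.040 = 0.0300
Half-life = ln 2 / λ = 0.6931 / 0.0300 ≈ 23.10 years

half-life ≈ 23.1 years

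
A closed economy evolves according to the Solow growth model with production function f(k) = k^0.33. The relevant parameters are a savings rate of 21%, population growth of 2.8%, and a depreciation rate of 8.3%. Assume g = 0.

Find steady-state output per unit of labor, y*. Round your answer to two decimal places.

Steady state requires s·f(k) = (n + δ)·k, i.e. s·k^α = (n + δ)·k.
Rearranging, k^(1−α) = s / (n + δ).
k^0.67 = 0.21 / (0.028 + 0.083) = 0.21 / 0.111 = 1.8919
k* = 1.8919^(1/0.67) ≈ 2.5899
y* = (k*)^α = 2.5899^0.33 ≈ 1.3689

y* ≈ 1.37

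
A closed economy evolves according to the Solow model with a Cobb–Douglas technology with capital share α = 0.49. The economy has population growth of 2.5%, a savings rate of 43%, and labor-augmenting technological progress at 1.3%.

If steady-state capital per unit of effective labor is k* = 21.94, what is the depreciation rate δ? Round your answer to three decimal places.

In steady state, investment equals break-even investment: s·k^α = (n + g + δ)·k.
So s / (n + g + δ) = (k*)^(1−α) = 21.94^0.51 = 4.8309.
Therefore n + g + δ = s / 4.8309 = 0.43 / 4.8309 = 0.0890, so δ = 0.0890 − 0.038 = 0.0510.

δ ≈ 0.051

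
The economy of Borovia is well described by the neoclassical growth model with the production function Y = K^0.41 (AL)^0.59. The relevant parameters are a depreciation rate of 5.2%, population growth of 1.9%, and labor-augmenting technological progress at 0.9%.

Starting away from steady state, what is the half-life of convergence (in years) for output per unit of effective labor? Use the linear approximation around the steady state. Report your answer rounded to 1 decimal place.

Near the steady state the convergence rate is λ = (1 − α)(n + g + δ).
λ = (1 − 0.41) × 0.080 = 0.59 × 0.080 = 0.0472
Half-life = ln 2 / λ = 0.6931 / 0.0472 ≈ 14.68 years

half-life ≈ 14.7 years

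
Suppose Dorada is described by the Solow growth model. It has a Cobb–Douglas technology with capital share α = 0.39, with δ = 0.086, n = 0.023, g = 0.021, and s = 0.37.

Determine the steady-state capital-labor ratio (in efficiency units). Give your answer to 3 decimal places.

In steady state, investment equals break-even investment: s·k^α = (n + g + δ)·k.
Dividing both sides by k: k^(1−α) = s / (n + g + δ).
k^0.61 = 0.37 / (0.023 + 0.021 + 0.086) = 0.37 / 0.130 = 2.8462
k* = 2.8462^(1/0.61) ≈ 5.5552

k* = 5.555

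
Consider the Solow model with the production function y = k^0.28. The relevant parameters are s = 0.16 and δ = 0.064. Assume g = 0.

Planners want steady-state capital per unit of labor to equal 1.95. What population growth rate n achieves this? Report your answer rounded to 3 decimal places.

At the steady state, Δk = 0, so s·k^α = (n + δ)·k.
So s / (n + δ) = (k*)^(1−α) = 1.95^0.72 = 1.6174.
Therefore n + δ = s / 1.6174 = 0.16 / 1.6174 = 0.0989, so n = 0.0989 − 0.064 = 0.0349.

n ≈ 0.035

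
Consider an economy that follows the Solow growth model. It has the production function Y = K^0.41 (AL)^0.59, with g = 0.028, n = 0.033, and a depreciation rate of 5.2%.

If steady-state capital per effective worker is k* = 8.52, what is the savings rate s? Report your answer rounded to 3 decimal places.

In steady state, investment equals break-even investment: s·k^α = (n + g + δ)·k.
So s / (n + g + δ) = (k*)^(1−α) = 8.52^0.59 = 3.5396.
Therefore s = 3.5396 × (n + g + δ) = 3.5396 × 0.113 = 0.4000.

s ≈ 0.400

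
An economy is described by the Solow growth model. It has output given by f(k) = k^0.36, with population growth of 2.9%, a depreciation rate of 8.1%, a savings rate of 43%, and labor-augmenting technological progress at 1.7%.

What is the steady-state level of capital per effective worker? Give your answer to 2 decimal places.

k* = 6.72

At the steady state, Δk = 0, so s·k^α = (n + g + δ)·k.
Dividing both sides by k: k^(1−α) = s / (n + g + δ).
k^0.64 = 0.43 / (0.029 + 0.017 + 0.081) = 0.43 / 0.127 = 3.3858
k* = 3.3858^(1/0.64) ≈ 6.7235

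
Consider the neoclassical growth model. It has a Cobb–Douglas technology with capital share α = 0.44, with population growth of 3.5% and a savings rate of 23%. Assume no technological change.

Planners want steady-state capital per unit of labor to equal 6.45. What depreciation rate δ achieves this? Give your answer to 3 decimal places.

At the steady state, Δk = 0, so s·k^α = (n + δ)·k.
So s / (n + δ) = (k*)^(1−α) = 6.45^0.56 = 2.8402.
Therefore n + δ = s / 2.8402 = 0.23 / 2.8402 = 0.0810, so δ = 0.0810 − 0.035 = 0.0460.

δ ≈ 0.046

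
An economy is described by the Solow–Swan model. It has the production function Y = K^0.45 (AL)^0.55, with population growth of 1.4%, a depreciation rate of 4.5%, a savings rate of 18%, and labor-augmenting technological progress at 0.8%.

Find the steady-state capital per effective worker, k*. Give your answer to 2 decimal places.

Steady state requires s·f(k) = (n + g + δ)·k, i.e. s·k^α = (n + g + δ)·k.
Dividing both sides by k: k^(1−α) = s / (n + g + δ).
k^0.55 = 0.18 / (0.014 + 0.008 + 0.045) = 0.18 / 0.067 = 2.6866
k* = 2.6866^(1/0.55) ≈ 6.0307

k* = 6.03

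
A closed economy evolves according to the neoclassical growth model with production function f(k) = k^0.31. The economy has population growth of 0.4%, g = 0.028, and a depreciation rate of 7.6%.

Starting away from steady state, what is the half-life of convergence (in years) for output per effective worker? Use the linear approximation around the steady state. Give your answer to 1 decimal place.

half-life ≈ 9.3 years

Near the steady state the convergence rate is λ = (1 − α)(n + g + δ).
λ = (1 − 0.31) × 0.108 = 0.69 × 0.108 = 0.07452
Half-life = ln 2 / λ = 0.6931 / 0.07452 ≈ 9.30 years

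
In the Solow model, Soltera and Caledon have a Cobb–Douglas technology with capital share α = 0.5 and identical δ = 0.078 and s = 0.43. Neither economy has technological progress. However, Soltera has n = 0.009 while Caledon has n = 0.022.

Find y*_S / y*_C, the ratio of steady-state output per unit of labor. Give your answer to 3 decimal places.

y*_S / y*_C ≈ 1.149

Steady-state y* = [s/(n + δ)]^(α/(1−α)), so the ratio is [ (s_S/(n + δ)_S) / (s_C/(n + δ)_C) ]^1.
s_S/(n + δ)_S = 0.43/0.087 = 4.9425; s_C/(n + δ)_C = 0.43/0.100 = 4.3000.
Ratio = (4.9425/4.3000)^1 = 1.1494^1 ≈ 1.1494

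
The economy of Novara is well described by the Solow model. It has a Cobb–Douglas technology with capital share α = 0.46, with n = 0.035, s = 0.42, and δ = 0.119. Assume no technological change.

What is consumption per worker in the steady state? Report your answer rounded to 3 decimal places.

At the steady state, Δk = 0, so s·k^α = (n + δ)·k.
Dividing both sides by k: k^(1−α) = s / (n + δ).
k^0.54 = 0.42 / (0.035 + 0.119) = 0.42 / 0.154 = 2.7273
k* = 2.7273^(1/0.54) ≈ 6.4108
y* = (k*)^α = 6.4108^0.46 ≈ 2.3506
c* = (1 − s)·y* = (1 − 0.42) × 2.3506 ≈ 1.3633

c* ≈ 1.363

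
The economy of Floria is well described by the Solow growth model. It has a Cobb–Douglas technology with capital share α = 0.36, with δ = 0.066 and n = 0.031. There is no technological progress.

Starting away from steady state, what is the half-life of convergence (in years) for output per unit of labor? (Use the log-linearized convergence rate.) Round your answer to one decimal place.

t_½ ≈ 11.2 years

Near the steady state the convergence rate is λ = (1 − α)(n + δ).
λ = (1 − 0.36) × 0.097 = 0.64 × 0.097 = 0.06208
Half-life = ln 2 / λ = 0.6931 / 0.06208 ≈ 11.16 years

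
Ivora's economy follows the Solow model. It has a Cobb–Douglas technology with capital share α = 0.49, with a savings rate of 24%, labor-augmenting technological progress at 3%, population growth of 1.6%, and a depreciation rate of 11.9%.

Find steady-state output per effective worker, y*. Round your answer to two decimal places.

y* ≈ 1.43

In steady state, investment equals break-even investment: s·k^α = (n + g + δ)·k.
Dividing both sides by k: k^(1−α) = s / (n + g + δ).
k^0.51 = 0.24 / (0.016 + 0.030 + 0.119) = 0.24 / 0.165 = 1.4545
k* = 1.4545^(1/0.51) ≈ 2.0847
y* = (k*)^α = 2.0847^0.49 ≈ 1.4333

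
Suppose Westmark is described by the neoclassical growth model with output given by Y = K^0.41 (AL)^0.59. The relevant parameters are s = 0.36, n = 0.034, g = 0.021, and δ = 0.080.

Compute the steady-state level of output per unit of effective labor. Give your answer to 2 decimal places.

y* = 1.98

Steady state requires s·f(k) = (n + g + δ)·k, i.e. s·k^α = (n + g + δ)·k.
Dividing both sides by k: k^(1−α) = s / (n + g + δ).
k^0.59 = 0.36 / (0.034 + 0.021 + 0.080) = 0.36 / 0.135 = 2.6667
k* = 2.6667^(1/0.59) ≈ 5.2722
y* = (k*)^α = 5.2722^0.41 ≈ 1.9770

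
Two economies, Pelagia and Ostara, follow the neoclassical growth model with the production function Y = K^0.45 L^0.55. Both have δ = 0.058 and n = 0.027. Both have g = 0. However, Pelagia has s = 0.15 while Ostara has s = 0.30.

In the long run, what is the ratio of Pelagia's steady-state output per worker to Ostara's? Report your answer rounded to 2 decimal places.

y*_P / y*_O ≈ 0.57

Steady-state y* = [s/(n + δ)]^(α/(1−α)), so the ratio is [ (s_P/(n + δ)_P) / (s_O/(n + δ)_O) ]^0.8182.
s_P/(n + δ)_P = 0.15/0.085 = 1.7647; s_O/(n + δ)_O = 0.30/0.085 = 3.5294.
Ratio = (1.7647/3.5294)^0.8182 = 0.5000^0.8182 ≈ 0.5671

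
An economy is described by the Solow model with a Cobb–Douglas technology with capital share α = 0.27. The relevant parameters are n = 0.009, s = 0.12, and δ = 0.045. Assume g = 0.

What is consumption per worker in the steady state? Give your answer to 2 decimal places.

c* = 1.18

In steady state, investment equals break-even investment: s·k^α = (n + δ)·k.
Dividing both sides by k: k^(1−α) = s / (n + δ).
k^0.73 = 0.12 / (0.009 + 0.045) = 0.12 / 0.054 = 2.2222
k* = 2.2222^(1/0.73) ≈ 2.9857
y* = (k*)^α = 2.9857^0.27 ≈ 1.3436
c* = (1 − s)·y* = (1 − 0.12) × 1.3436 ≈ 1.1824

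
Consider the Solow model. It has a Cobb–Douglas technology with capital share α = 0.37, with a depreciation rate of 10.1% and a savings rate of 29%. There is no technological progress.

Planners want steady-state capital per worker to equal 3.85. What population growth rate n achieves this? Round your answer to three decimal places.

n ≈ 0.023

Steady state requires s·f(k) = (n + δ)·k, i.e. s·k^α = (n + δ)·k.
So s / (n + δ) = (k*)^(1−α) = 3.85^0.63 = 2.3380.
Therefore n + δ = s / 2.3380 = 0.29 / 2.3380 = 0.1240, so n = 0.1240 − 0.101 = 0.0230.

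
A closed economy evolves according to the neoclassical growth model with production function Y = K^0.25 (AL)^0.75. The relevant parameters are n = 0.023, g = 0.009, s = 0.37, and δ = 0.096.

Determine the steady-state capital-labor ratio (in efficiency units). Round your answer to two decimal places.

In steady state, investment equals break-even investment: s·k^α = (n + g + δ)·k.
Dividing both sides by k: k^(1−α) = s / (n + g + δ).
k^0.75 = 0.37 / (0.023 + 0.009 + 0.096) = 0.37 / 0.128 = 2.8906
k* = 2.8906^(1/0.75) ≈ 4.1177

k* = 4.12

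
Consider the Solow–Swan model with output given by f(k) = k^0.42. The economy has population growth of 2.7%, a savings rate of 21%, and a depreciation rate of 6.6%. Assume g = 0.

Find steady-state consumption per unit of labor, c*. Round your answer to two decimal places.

c* ≈ 1.42

In steady state, investment equals break-even investment: s·k^α = (n + δ)·k.
Rearranging, k^(1−α) = s / (n + δ).
k^0.58 = 0.21 / (0.027 + 0.066) = 0.21 / 0.093 = 2.2581
k* = 2.2581^(1/0.58) ≈ 4.0729
y* = (k*)^α = 4.0729^0.42 ≈ 1.8037
c* = (1 − s)·y* = (1 − 0.21) × 1.8037 ≈ 1.4249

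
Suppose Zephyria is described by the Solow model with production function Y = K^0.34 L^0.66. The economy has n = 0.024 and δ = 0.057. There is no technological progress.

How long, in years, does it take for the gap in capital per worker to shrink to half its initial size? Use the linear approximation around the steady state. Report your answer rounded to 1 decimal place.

Near the steady state the convergence rate is λ = (1 − α)(n + δ).
λ = (1 − 0.34) × 0.081 = 0.66 × 0.081 = 0.05346
Half-life = ln 2 / λ = 0.6931 / 0.05346 ≈ 12.96 years

t_½ ≈ 13.0 years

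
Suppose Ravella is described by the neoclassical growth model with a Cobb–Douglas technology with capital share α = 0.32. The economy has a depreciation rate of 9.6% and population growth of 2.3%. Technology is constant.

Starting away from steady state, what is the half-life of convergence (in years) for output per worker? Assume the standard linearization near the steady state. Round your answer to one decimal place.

about 8.6 years

Near the steady state the convergence rate is λ = (1 − α)(n + δ).
λ = (1 − 0.32) × 0.119 = 0.68 × 0.119 = 0.08092
Half-life = ln 2 / λ = 0.6931 / 0.08092 ≈ 8.57 years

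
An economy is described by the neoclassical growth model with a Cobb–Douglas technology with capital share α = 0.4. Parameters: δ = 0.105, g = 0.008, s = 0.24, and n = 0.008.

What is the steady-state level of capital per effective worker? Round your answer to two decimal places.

Steady state requires s·f(k) = (n + g + δ)·k, i.e. s·k^α = (n + g + δ)·k.
Rearranging, k^(1−α) = s / (n + g + δ).
k^0.6 = 0.24 / (0.008 + 0.008 + 0.105) = 0.24 / 0.121 = 1.9835
k* = 1.9835^(1/0.6) ≈ 3.1313

k* = 3.13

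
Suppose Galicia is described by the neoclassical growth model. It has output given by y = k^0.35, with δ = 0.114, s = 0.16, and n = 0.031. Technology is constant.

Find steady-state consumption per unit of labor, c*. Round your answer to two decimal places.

Steady state requires s·f(k) = (n + δ)·k, i.e. s·k^α = (n + δ)·k.
Dividing both sides by k: k^(1−α) = s / (n + δ).
k^0.65 = 0.16 / (0.031 + 0.114) = 0.16 / 0.145 = 1.1034
k* = 1.1034^(1/0.65) ≈ 1.1634
y* = (k*)^α = 1.1634^0.35 ≈ 1.0544
c* = (1 − s)·y* = (1 − 0.16) × 1.0544 ≈ 0.8857

c* = 0.89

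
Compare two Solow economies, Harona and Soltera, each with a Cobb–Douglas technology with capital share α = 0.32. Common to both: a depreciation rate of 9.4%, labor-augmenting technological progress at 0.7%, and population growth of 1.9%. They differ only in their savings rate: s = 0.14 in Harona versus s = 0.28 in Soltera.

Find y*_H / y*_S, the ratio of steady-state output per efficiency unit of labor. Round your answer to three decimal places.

ratio ≈ 0.722

Steady-state y* = [s/(n + g + δ)]^(α/(1−α)), so the ratio is [ (s_H/(n + g + δ)_H) / (s_S/(n + g + δ)_S) ]^0.4706.
s_H/(n + g + δ)_H = 0.14/0.120 = 1.1667; s_S/(n + g + δ)_S = 0.28/0.120 = 2.3333.
Ratio = (1.1667/2.3333)^0.4706 = 0.5000^0.4706 ≈ 0.7217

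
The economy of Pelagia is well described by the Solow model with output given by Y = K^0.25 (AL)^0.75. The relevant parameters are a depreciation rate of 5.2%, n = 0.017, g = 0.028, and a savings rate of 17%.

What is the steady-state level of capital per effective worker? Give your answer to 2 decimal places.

At the steady state, Δk = 0, so s·k^α = (n + g + δ)·k.
Rearranging, k^(1−α) = s / (n + g + δ).
k^0.75 = 0.17 / (0.017 + 0.028 + 0.052) = 0.17 / 0.097 = 1.7526
k* = 1.7526^(1/0.75) ≈ 2.1131

k* ≈ 2.11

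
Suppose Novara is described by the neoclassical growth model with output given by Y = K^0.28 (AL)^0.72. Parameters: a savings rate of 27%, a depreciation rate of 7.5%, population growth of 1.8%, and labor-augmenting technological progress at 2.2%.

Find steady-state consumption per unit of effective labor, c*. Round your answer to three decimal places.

c* ≈ 1.017

In steady state, investment equals break-even investment: s·k^α = (n + g + δ)·k.
Dividing both sides by k: k^(1−α) = s / (n + g + δ).
k^0.72 = 0.27 / (0.018 + 0.022 + 0.075) = 0.27 / 0.115 = 2.3478
k* = 2.3478^(1/0.72) ≈ 3.2720
y* = (k*)^α = 3.2720^0.28 ≈ 1.3936
c* = (1 − s)·y* = (1 − 0.27) × 1.3936 ≈ 1.0173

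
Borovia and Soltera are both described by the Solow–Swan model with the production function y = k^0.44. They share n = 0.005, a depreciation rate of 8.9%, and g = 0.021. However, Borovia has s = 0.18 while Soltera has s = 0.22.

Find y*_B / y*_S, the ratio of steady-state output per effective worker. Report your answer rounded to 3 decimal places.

Steady-state y* = [s/(n + g + δ)]^(α/(1−α)), so the ratio is [ (s_B/(n + g + δ)_B) / (s_S/(n + g + δ)_S) ]^0.7857.
s_B/(n + g + δ)_B = 0.18/0.115 = 1.5652; s_S/(n + g + δ)_S = 0.22/0.115 = 1.9130.
Ratio = (1.5652/1.9130)^0.7857 = 0.8182^0.7857 ≈ 0.8541

ratio ≈ 0.854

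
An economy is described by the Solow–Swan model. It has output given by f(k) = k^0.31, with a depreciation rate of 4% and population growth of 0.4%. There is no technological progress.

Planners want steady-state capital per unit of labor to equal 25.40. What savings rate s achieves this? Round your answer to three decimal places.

s ≈ 0.410

In steady state, investment equals break-even investment: s·k^α = (n + δ)·k.
So s / (n + δ) = (k*)^(1−α) = 25.40^0.69 = 9.3183.
Therefore s = 9.3183 × (n + δ) = 9.3183 × 0.044 = 0.4100.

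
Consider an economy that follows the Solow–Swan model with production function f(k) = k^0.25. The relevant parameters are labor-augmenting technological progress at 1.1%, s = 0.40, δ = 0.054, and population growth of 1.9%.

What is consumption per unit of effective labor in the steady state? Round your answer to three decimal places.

In steady state, investment equals break-even investment: s·k^α = (n + g + δ)·k.
Rearranging, k^(1−α) = s / (n + g + δ).
k^0.75 = 0.40 / (0.019 + 0.011 + 0.054) = 0.40 / 0.084 = 4.7619
k* = 4.7619^(1/0.75) ≈ 8.0114
y* = (k*)^α = 8.0114^0.25 ≈ 1.6824
c* = (1 − s)·y* = (1 − 0.40) × 1.6824 ≈ 1.0094

c* = 1.009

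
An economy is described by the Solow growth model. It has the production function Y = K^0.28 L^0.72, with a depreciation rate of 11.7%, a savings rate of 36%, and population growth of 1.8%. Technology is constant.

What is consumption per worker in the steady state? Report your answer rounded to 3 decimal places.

At the steady state, Δk = 0, so s·k^α = (n + δ)·k.
Rearranging, k^(1−α) = s / (n + δ).
k^0.72 = 0.36 / (0.018 + 0.117) = 0.36 / 0.135 = 2.6667
k* = 2.6667^(1/0.72) ≈ 3.9051
y* = (k*)^α = 3.9051^0.28 ≈ 1.4644
c* = (1 − s)·y* = (1 − 0.36) × 1.4644 ≈ 0.9372

c* ≈ 0.937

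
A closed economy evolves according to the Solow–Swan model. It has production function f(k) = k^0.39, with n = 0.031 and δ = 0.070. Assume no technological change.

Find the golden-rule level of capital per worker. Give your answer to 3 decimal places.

k_gold ≈ 9.160

The golden rule sets f'(k) = n + δ, i.e. α·k^(α−1) = n + δ.
So k^(1−α) = α / (n + δ) = 0.39 / 0.101 = 3.8614.
k_gold = 3.8614^(1/0.61) ≈ 9.1596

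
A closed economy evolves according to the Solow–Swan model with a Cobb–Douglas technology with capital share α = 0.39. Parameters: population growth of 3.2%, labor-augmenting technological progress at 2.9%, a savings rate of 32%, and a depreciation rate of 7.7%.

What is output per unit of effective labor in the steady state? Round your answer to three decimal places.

At the steady state, Δk = 0, so s·k^α = (n + g + δ)·k.
Rearranging, k^(1−α) = s / (n + g + δ).
k^0.61 = 0.32 / (0.032 + 0.029 + 0.077) = 0.32 / 0.138 = 2.3188
k* = 2.3188^(1/0.61) ≈ 3.9700
y* = (k*)^α = 3.9700^0.39 ≈ 1.7121

y* ≈ 1.712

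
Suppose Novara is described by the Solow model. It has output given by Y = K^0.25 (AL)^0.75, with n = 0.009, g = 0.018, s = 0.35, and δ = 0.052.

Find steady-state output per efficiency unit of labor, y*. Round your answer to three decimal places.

Steady state requires s·f(k) = (n + g + δ)·k, i.e. s·k^α = (n + g + δ)·k.
Dividing both sides by k: k^(1−α) = s / (n + g + δ).
k^0.75 = 0.35 / (0.009 + 0.018 + 0.052) = 0.35 / 0.079 = 4.4304
k* = 4.4304^(1/0.75) ≈ 7.2765
y* = (k*)^α = 7.2765^0.25 ≈ 1.6424

y* = 1.642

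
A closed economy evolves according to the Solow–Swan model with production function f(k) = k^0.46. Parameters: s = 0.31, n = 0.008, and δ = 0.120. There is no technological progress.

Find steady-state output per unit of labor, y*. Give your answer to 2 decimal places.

In steady state, investment equals break-even investment: s·k^α = (n + δ)·k.
Dividing both sides by k: k^(1−α) = s / (n + δ).
k^0.54 = 0.31 / (0.008 + 0.120) = 0.31 / 0.128 = 2.4219
k* = 2.4219^(1/0.54) ≈ 5.1452
y* = (k*)^α = 5.1452^0.46 ≈ 2.1244

y* ≈ 2.12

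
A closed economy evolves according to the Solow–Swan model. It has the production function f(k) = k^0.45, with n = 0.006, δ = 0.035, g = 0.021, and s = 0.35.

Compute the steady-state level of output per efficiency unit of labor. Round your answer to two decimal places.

y* = 4.12

Steady state requires s·f(k) = (n + g + δ)·k, i.e. s·k^α = (n + g + δ)·k.
Dividing both sides by k: k^(1−α) = s / (n + g + δ).
k^0.55 = 0.35 / (0.006 + 0.021 + 0.035) = 0.35 / 0.062 = 5.6452
k* = 5.6452^(1/0.55) ≈ 23.2643
y* = (k*)^α = 23.2643^0.45 ≈ 4.1211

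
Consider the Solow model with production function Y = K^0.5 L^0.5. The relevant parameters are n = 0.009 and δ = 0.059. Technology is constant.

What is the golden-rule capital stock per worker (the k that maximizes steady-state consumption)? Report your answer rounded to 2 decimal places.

The golden rule sets f'(k) = n + δ, i.e. α·k^(α−1) = n + δ.
So k^(1−α) = α / (n + δ) = 0.5 / 0.068 = 7.3529.
k_gold = 7.3529^(1/0.5) ≈ 54.0651

k_gold ≈ 54.07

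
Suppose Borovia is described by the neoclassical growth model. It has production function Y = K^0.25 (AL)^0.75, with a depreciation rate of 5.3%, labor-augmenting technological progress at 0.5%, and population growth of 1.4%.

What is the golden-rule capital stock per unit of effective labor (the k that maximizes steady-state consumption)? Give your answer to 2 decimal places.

The golden rule sets f'(k) = n + g + δ, i.e. α·k^(α−1) = n + g + δ.
So k^(1−α) = α / (n + g + δ) = 0.25 / 0.072 = 3.4722.
k_gold = 3.4722^(1/0.75) ≈ 5.2578

k_gold ≈ 5.26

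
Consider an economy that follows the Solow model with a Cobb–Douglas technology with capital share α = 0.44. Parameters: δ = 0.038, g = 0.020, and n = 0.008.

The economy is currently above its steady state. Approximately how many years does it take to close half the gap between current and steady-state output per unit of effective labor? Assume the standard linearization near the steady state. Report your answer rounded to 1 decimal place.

about 18.8 years

Near the steady state the convergence rate is λ = (1 − α)(n + g + δ).
λ = (1 − 0.44) × 0.066 = 0.56 × 0.066 = 0.03696
Half-life = ln 2 / λ = 0.6931 / 0.03696 ≈ 18.75 years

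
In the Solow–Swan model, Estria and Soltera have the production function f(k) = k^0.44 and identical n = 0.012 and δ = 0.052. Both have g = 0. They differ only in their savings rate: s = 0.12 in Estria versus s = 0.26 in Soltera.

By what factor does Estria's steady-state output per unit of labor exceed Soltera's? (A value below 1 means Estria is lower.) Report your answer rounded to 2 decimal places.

y*_E / y*_S ≈ 0.54

Steady-state y* = [s/(n + δ)]^(α/(1−α)), so the ratio is [ (s_E/(n + δ)_E) / (s_S/(n + δ)_S) ]^0.7857.
s_E/(n + δ)_E = 0.12/0.064 = 1.8750; s_S/(n + δ)_S = 0.26/0.064 = 4.0625.
Ratio = (1.8750/4.0625)^0.7857 = 0.4615^0.7857 ≈ 0.5447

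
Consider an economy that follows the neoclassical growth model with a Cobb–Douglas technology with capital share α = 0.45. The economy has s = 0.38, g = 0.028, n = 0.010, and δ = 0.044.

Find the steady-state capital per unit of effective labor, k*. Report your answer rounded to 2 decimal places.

In steady state, investment equals break-even investment: s·k^α = (n + g + δ)·k.
Dividing both sides by k: k^(1−α) = s / (n + g + δ).
k^0.55 = 0.38 / (0.010 + 0.028 + 0.044) = 0.38 / 0.082 = 4.6341
k* = 4.6341^(1/0.55) ≈ 16.2497

k* ≈ 16.25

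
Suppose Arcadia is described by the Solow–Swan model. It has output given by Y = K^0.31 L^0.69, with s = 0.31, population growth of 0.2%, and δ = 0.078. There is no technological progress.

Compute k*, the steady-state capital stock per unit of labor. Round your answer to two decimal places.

At the steady state, Δk = 0, so s·k^α = (n + δ)·k.
Rearranging, k^(1−α) = s / (n + δ).
k^0.69 = 0.31 / (0.002 + 0.078) = 0.31 / 0.080 = 3.8750
k* = 3.8750^(1/0.69) ≈ 7.1214

k* ≈ 7.12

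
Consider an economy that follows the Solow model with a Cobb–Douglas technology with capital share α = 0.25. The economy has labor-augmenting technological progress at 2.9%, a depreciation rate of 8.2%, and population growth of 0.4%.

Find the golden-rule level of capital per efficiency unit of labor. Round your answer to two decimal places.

k_gold ≈ 2.82

The golden rule sets f'(k) = n + g + δ, i.e. α·k^(α−1) = n + g + δ.
So k^(1−α) = α / (n + g + δ) = 0.25 / 0.115 = 2.1739.
k_gold = 2.1739^(1/0.75) ≈ 2.8161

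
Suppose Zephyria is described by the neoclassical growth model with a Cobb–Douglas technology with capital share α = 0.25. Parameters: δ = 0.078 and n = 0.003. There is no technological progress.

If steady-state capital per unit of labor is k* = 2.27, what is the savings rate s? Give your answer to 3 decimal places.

s ≈ 0.150

In steady state, investment equals break-even investment: s·k^α = (n + δ)·k.
So s / (n + δ) = (k*)^(1−α) = 2.27^0.75 = 1.8494.
Therefore s = 1.8494 × (n + δ) = 1.8494 × 0.081 = 0.1498.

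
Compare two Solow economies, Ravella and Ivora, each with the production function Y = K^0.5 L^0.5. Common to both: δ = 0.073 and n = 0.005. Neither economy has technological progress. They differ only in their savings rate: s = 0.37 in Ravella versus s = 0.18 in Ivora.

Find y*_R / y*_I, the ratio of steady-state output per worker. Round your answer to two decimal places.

y*_R / y*_I ≈ 2.06

Steady-state y* = [s/(n + δ)]^(α/(1−α)), so the ratio is [ (s_R/(n + δ)_R) / (s_I/(n + δ)_I) ]^1.
s_R/(n + δ)_R = 0.37/0.078 = 4.7436; s_I/(n + δ)_I = 0.18/0.078 = 2.3077.
Ratio = (4.7436/2.3077)^1 = 2.0556^1 ≈ 2.0556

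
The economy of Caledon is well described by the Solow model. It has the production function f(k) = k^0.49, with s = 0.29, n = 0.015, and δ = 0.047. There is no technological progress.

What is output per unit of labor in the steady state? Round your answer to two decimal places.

y* ≈ 4.40

In steady state, investment equals break-even investment: s·k^α = (n + δ)·k.
Rearranging, k^(1−α) = s / (n + δ).
k^0.51 = 0.29 / (0.015 + 0.047) = 0.29 / 0.062 = 4.6774
k* = 4.6774^(1/0.51) ≈ 20.5937
y* = (k*)^α = 20.5937^0.49 ≈ 4.4028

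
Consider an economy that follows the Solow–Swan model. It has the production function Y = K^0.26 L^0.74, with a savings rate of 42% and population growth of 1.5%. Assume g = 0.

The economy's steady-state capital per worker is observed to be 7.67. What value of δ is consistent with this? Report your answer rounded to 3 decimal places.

In steady state, investment equals break-even investment: s·k^α = (n + δ)·k.
So s / (n + δ) = (k*)^(1−α) = 7.67^0.74 = 4.5159.
Therefore n + δ = s / 4.5159 = 0.42 / 4.5159 = 0.0930, so δ = 0.0930 − 0.015 = 0.0780.

δ ≈ 0.078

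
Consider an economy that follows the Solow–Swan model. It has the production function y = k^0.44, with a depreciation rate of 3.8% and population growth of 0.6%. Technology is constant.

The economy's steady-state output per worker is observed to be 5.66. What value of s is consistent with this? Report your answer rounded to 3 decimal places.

s ≈ 0.400

Steady state requires s·f(k) = (n + δ)·k, i.e. s·k^α = (n + δ)·k.
Since y* = [s/(n + δ)]^(α/(1−α)), we have s/(n + δ) = (y*)^((1−α)/α) = 5.66^1.2727 = 9.0805.
Therefore s = 9.0805 × (n + δ) = 9.0805 × 0.044 = 0.3995.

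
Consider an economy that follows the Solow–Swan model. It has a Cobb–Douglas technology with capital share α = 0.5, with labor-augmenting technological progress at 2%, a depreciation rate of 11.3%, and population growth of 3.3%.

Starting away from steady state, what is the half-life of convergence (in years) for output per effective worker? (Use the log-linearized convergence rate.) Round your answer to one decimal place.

Near the steady state the convergence rate is λ = (1 − α)(n + g + δ).
λ = (1 − 0.5) × 0.166 = 0.5 × 0.166 = 0.0830
Half-life = ln 2 / λ = 0.6931 / 0.0830 ≈ 8.35 years

t_½ ≈ 8.4 years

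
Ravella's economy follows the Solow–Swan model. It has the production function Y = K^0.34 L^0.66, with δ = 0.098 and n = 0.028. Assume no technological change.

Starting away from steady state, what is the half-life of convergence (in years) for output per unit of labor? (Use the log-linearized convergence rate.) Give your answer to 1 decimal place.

half-life ≈ 8.3 years

Near the steady state the convergence rate is λ = (1 − α)(n + δ).
λ = (1 − 0.34) × 0.126 = 0.66 × 0.126 = 0.08316
Half-life = ln 2 / λ = 0.6931 / 0.08316 ≈ 8.33 years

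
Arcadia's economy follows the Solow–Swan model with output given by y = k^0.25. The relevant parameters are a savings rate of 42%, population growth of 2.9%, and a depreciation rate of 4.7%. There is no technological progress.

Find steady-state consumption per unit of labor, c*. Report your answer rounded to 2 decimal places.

At the steady state, Δk = 0, so s·k^α = (n + δ)·k.
Dividing both sides by k: k^(1−α) = s / (n + δ).
k^0.75 = 0.42 / (0.029 + 0.047) = 0.42 / 0.076 = 5.5263
k* = 5.5263^(1/0.75) ≈ 9.7704
y* = (k*)^α = 9.7704^0.25 ≈ 1.7680
c* = (1 − s)·y* = (1 − 0.42) × 1.7680 ≈ 1.0254

c* = 1.03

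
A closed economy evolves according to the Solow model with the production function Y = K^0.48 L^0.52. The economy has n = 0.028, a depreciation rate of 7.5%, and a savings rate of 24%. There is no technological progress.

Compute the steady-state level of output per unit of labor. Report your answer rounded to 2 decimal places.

At the steady state, Δk = 0, so s·k^α = (n + δ)·k.
Dividing both sides by k: k^(1−α) = s / (n + δ).
k^0.52 = 0.24 / (0.028 + 0.075) = 0.24 / 0.103 = 2.3301
k* = 2.3301^(1/0.52) ≈ 5.0873
y* = (k*)^α = 5.0873^0.48 ≈ 2.1833

y* ≈ 2.18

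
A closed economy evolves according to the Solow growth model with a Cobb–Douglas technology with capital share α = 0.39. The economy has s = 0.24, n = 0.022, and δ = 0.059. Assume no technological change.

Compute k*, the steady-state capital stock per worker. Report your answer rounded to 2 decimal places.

k* ≈ 5.93

Steady state requires s·f(k) = (n + δ)·k, i.e. s·k^α = (n + δ)·k.
Dividing both sides by k: k^(1−α) = s / (n + δ).
k^0.61 = 0.24 / (0.022 + 0.059) = 0.24 / 0.081 = 2.9630
k* = 2.9630^(1/0.61) ≈ 5.9338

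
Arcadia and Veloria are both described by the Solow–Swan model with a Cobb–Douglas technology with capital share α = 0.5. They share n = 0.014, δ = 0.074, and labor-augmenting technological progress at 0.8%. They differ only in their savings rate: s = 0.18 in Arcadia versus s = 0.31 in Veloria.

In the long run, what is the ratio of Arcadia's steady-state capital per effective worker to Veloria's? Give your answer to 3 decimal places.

ratio ≈ 0.337

Steady-state k* = [s/(n + g + δ)]^(1/(1−α)), so the ratio is [ (s_A/(n + g + δ)_A) / (s_V/(n + g + δ)_V) ]^2.
s_A/(n + g + δ)_A = 0.18/0.096 = 1.8750; s_V/(n + g + δ)_V = 0.31/0.096 = 3.2292.
Ratio = (1.8750/3.2292)^2 = 0.5806^2 ≈ 0.3371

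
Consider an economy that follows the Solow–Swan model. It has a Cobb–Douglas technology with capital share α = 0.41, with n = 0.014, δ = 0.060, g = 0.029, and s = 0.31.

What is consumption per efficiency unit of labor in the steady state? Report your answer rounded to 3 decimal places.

c* ≈ 1.484

Steady state requires s·f(k) = (n + g + δ)·k, i.e. s·k^α = (n + g + δ)·k.
Dividing both sides by k: k^(1−α) = s / (n + g + δ).
k^0.59 = 0.31 / (0.014 + 0.029 + 0.060) = 0.31 / 0.103 = 3.0097
k* = 3.0097^(1/0.59) ≈ 6.4723
y* = (k*)^α = 6.4723^0.41 ≈ 2.1505
c* = (1 − s)·y* = (1 − 0.31) × 2.1505 ≈ 1.4838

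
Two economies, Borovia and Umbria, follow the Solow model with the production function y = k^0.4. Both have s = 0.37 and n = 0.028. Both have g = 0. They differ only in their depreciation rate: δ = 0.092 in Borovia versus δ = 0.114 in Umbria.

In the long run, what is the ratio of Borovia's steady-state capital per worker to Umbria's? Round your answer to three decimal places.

k*_B / k*_U ≈ 1.324

Steady-state k* = [s/(n + δ)]^(1/(1−α)), so the ratio is [ (s_B/(n + δ)_B) / (s_U/(n + δ)_U) ]^1.6667.
s_B/(n + δ)_B = 0.37/0.120 = 3.0833; s_U/(n + δ)_U = 0.37/0.142 = 2.6056.
Ratio = (3.0833/2.6056)^1.6667 = 1.1833^1.6667 ≈ 1.3238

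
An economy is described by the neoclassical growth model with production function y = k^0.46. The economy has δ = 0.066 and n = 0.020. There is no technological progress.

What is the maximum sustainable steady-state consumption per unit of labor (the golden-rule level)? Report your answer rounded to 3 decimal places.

c_gold ≈ 2.253

At the golden rule, f'(k) = n + δ, so α·k^(α−1) = n + δ and k_gold = (α/(n + δ))^(1/(1−α)).
k_gold = (0.46/0.086)^(1/0.54) = 5.3488^1.8519 ≈ 22.3181
c_gold = f(k_gold) − (n + δ)·k_gold = 4.1724 − 0.086×22.3181 ≈ 2.2530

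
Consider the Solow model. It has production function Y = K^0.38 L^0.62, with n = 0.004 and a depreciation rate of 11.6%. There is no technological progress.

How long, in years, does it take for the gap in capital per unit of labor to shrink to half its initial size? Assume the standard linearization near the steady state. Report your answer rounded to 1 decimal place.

Near the steady state the convergence rate is λ = (1 − α)(n + δ).
λ = (1 − 0.38) × 0.120 = 0.62 × 0.120 = 0.0744
Half-life = ln 2 / λ = 0.6931 / 0.0744 ≈ 9.32 years

half-life ≈ 9.3 years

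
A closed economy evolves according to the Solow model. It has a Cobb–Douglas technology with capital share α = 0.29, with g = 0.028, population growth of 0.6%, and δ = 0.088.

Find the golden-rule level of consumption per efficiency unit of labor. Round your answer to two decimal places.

At the golden rule, f'(k) = n + g + δ, so α·k^(α−1) = n + g + δ and k_gold = (α/(n + g + δ))^(1/(1−α)).
k_gold = (0.29/0.122)^(1/0.71) = 2.3770^1.4085 ≈ 3.3856
c_gold = f(k_gold) − (n + g + δ)·k_gold = 1.4243 − 0.122×3.3856 ≈ 1.0113

c_gold ≈ 1.01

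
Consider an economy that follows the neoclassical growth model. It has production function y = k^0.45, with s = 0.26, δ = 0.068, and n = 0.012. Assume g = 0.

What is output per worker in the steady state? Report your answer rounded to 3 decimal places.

y* ≈ 2.623

At the steady state, Δk = 0, so s·k^α = (n + δ)·k.
Rearranging, k^(1−α) = s / (n + δ).
k^0.55 = 0.26 / (0.012 + 0.068) = 0.26 / 0.080 = 3.2500
k* = 3.2500^(1/0.55) ≈ 8.5251
y* = (k*)^α = 8.5251^0.45 ≈ 2.6231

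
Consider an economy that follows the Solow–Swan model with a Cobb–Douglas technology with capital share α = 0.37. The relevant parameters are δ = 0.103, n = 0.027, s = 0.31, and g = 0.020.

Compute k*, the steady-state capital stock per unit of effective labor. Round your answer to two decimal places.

k* ≈ 3.17

In steady state, investment equals break-even investment: s·k^α = (n + g + δ)·k.
Dividing both sides by k: k^(1−α) = s / (n + g + δ).
k^0.63 = 0.31 / (0.027 + 0.020 + 0.103) = 0.31 / 0.150 = 2.0667
k* = 2.0667^(1/0.63) ≈ 3.1655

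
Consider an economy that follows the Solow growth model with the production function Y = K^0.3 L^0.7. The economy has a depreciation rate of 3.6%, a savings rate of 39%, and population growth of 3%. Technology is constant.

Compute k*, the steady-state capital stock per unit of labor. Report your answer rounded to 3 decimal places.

Steady state requires s·f(k) = (n + δ)·k, i.e. s·k^α = (n + δ)·k.
Dividing both sides by k: k^(1−α) = s / (n + δ).
k^0.7 = 0.39 / (0.030 + 0.036) = 0.39 / 0.066 = 5.9091
k* = 5.9091^(1/0.7) ≈ 12.6524

k* = 12.652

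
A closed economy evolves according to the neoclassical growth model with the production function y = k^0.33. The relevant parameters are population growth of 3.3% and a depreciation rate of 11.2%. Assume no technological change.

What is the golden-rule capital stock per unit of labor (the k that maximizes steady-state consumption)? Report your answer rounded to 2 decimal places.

The golden rule sets f'(k) = n + δ, i.e. α·k^(α−1) = n + δ.
So k^(1−α) = α / (n + δ) = 0.33 / 0.145 = 2.2759.
k_gold = 2.2759^(1/0.67) ≈ 3.4124

k_gold ≈ 3.41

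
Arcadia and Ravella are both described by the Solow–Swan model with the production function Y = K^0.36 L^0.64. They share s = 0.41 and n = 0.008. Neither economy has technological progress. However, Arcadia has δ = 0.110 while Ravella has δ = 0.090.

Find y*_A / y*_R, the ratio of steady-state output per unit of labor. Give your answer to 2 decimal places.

Steady-state y* = [s/(n + δ)]^(α/(1−α)), so the ratio is [ (s_A/(n + δ)_A) / (s_R/(n + δ)_R) ]^0.5625.
s_A/(n + δ)_A = 0.41/0.118 = 3.4746; s_R/(n + δ)_R = 0.41/0.098 = 4.1837.
Ratio = (3.4746/4.1837)^0.5625 = 0.8305^0.5625 ≈ 0.9008

y*_A / y*_R ≈ 0.90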